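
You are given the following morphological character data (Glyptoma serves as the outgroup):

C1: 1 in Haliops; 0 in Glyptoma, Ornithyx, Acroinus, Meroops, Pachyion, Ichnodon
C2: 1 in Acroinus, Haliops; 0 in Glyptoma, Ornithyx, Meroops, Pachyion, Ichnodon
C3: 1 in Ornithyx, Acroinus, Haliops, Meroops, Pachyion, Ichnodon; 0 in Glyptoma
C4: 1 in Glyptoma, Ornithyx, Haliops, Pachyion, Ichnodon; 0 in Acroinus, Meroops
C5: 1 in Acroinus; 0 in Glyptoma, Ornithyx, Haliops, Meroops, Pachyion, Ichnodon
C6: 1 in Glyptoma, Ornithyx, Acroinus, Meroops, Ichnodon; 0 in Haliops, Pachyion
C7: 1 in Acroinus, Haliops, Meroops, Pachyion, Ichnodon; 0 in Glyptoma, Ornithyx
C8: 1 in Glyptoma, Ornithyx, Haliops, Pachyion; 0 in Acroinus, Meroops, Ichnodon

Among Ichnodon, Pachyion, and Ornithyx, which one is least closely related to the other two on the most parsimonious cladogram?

Character polarity is set by the outgroup: the derived state is whichever differs from the outgroup's state, so for C4, C6, C8 the derived state is '0', and for the remaining characters it is '1'.
C1 (derived state '1') is unique to Haliops (autapomorphy; uninformative for grouping).
C2 groups Acroinus and Haliops, which is incompatible with the clades supported by the remaining characters; treating it as convergent (homoplasy) costs fewer steps than any alternative tree.
All ingroup taxa share the derived state '1' for C3; it defines the ingroup but does not resolve relationships within it.
C4: derived state '0' in Acroinus and Meroops only — synapomorphy for {Acroinus, Meroops}.
C5: derived state '1' in Acroinus only — an autapomorphy, so it tells us nothing about relationships among taxa.
C6 (derived state '0') is shared by Haliops and Pachyion — a synapomorphy uniting that clade.
Only Acroinus, Haliops, Ichnodon, Meroops, and Pachyion show the derived state '1' for C7, supporting them as a clade.
C8 (derived state '0') is shared by Acroinus, Ichnodon, and Meroops — a synapomorphy uniting that clade.
Most parsimonious ingroup topology: (Ornithyx,(((Acroinus,Meroops),Ichnodon),(Haliops,Pachyion))).
Pachyion and Ichnodon share a more recent common ancestor with each other than either does with Ornithyx, so Ornithyx is the least closely related of the three.

Ornithyx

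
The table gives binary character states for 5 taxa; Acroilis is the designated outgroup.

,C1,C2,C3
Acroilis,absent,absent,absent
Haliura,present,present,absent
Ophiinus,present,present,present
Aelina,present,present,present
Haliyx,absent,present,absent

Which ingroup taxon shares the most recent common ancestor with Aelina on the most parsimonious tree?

Ophiinus

The outgroup has state 'absent' for every character, so 'present' is the derived state throughout.
C1 (derived state 'present') is shared by Aelina, Haliura, and Ophiinus — a synapomorphy uniting that clade.
All ingroup taxa share the derived state 'present' for C2; it defines the ingroup but does not resolve relationships within it.
Only Aelina and Ophiinus show the derived state 'present' for C3, supporting them as a clade.
Most parsimonious ingroup topology: ((Haliura,(Ophiinus,Aelina)),Haliyx).
Aelina and Ophiinus form a cherry on this tree, so they are sister taxa.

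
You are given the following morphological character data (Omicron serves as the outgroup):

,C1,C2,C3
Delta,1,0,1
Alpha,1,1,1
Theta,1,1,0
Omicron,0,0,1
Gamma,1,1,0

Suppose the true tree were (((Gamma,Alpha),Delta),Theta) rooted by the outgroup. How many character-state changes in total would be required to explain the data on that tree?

5

Map each character onto (((Gamma,Alpha),Delta),Theta) (rooted by Omicron) and count the minimum state changes it requires (Fitch parsimony):
C1: 1; C2: 2; C3: 2.
Total tree length = 5.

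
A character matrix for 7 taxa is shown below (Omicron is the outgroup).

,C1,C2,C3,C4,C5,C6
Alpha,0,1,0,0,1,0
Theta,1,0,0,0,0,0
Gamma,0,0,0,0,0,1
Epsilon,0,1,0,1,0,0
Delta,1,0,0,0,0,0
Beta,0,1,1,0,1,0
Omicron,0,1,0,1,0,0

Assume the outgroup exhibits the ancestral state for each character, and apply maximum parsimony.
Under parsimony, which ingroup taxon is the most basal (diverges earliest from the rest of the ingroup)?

Epsilon

Character polarity is set by the outgroup: the derived state is whichever differs from the outgroup's state, so for C2, C4 the derived state is '0', and for the remaining characters it is '1'.
C1: derived state '1' in Delta and Theta only — synapomorphy for {Delta, Theta}.
C2 (derived state '0') is shared by Delta, Gamma, and Theta — a synapomorphy uniting that clade.
C3 (derived state '1') is unique to Beta (autapomorphy; uninformative for grouping).
Only Alpha, Beta, Delta, Gamma, and Theta show the derived state '0' for C4, supporting them as a clade.
C5: derived state '1' in Alpha and Beta only — synapomorphy for {Alpha, Beta}.
C6 (derived state '1') is unique to Gamma (autapomorphy; uninformative for grouping).
Most parsimonious ingroup topology: (((Alpha,Beta),((Delta,Theta),Gamma)),Epsilon).
Epsilon is sister to the clade containing all other ingroup taxa, so it is the earliest-diverging (most basal) ingroup lineage.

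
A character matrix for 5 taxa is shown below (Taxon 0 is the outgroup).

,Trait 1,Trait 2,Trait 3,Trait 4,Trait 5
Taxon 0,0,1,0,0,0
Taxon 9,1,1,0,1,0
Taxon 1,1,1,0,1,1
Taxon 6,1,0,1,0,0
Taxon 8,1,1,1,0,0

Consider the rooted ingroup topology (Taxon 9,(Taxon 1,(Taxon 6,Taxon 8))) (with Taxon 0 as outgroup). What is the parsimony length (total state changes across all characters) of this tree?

6

Map each character onto (Taxon 9,(Taxon 1,(Taxon 6,Taxon 8))) (rooted by Taxon 0) and count the minimum state changes it requires (Fitch parsimony):
Trait 1: 1; Trait 2: 1; Trait 3: 1; Trait 4: 2; Trait 5: 1.
Total tree length = 6.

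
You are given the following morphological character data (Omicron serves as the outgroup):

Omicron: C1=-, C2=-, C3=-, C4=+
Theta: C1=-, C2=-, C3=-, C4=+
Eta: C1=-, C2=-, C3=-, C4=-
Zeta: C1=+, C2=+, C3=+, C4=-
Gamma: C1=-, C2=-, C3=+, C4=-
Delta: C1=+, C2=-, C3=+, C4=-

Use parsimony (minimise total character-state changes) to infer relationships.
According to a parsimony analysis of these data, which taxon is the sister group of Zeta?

Character polarity is set by the outgroup: the derived state is whichever differs from the outgroup's state, so for C4 the derived state is '-', and for the remaining characters it is '+'.
C1 (derived state '+') is shared by Delta and Zeta — a synapomorphy uniting that clade.
C2: derived state '+' in Zeta only — an autapomorphy, so it tells us nothing about relationships among taxa.
C3 (derived state '+') is shared by Delta, Gamma, and Zeta — a synapomorphy uniting that clade.
Only Delta, Eta, Gamma, and Zeta show the derived state '-' for C4, supporting them as a clade.
Most parsimonious ingroup topology: (Theta,(Eta,((Zeta,Delta),Gamma))).
Zeta and Delta form a cherry on this tree, so they are sister taxa.

Delta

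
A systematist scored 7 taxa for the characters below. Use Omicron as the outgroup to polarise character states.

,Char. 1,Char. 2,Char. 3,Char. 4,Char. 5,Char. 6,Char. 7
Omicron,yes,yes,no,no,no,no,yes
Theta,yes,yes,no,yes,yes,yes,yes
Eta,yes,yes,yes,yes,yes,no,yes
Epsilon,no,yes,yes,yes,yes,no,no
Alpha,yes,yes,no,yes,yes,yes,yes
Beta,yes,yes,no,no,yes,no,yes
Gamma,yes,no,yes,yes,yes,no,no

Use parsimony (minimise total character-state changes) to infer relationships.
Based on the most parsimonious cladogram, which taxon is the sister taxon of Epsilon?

Gamma

Character polarity is set by the outgroup: the derived state is whichever differs from the outgroup's state, so for Char. 1, Char. 2, Char. 7 the derived state is 'no', and for the remaining characters it is 'yes'.
Char. 1: derived state 'no' in Epsilon only — an autapomorphy, so it tells us nothing about relationships among taxa.
Char. 2: derived state 'no' in Gamma only — an autapomorphy, so it tells us nothing about relationships among taxa.
Char. 3: derived state 'yes' in Epsilon, Eta, and Gamma only — synapomorphy for {Epsilon, Eta, Gamma}.
Only Alpha, Epsilon, Eta, Gamma, and Theta show the derived state 'yes' for Char. 4, supporting them as a clade.
All ingroup taxa share the derived state 'yes' for Char. 5; it defines the ingroup but does not resolve relationships within it.
Char. 6: derived state 'yes' in Alpha and Theta only — synapomorphy for {Alpha, Theta}.
Char. 7: derived state 'no' in Epsilon and Gamma only — synapomorphy for {Epsilon, Gamma}.
Most parsimonious ingroup topology: (((Theta,Alpha),(Eta,(Epsilon,Gamma))),Beta).
Epsilon and Gamma form a cherry on this tree, so they are sister taxa.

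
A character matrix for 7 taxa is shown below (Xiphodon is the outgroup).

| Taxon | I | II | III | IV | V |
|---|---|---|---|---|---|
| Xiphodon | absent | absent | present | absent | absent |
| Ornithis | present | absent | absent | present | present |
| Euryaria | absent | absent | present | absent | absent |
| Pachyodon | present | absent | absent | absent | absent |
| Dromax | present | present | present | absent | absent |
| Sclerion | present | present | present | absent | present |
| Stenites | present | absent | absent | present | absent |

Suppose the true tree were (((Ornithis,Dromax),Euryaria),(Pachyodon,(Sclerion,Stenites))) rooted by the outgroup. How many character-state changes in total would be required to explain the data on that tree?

Map each character onto (((Ornithis,Dromax),Euryaria),(Pachyodon,(Sclerion,Stenites))) (rooted by Xiphodon) and count the minimum state changes it requires (Fitch parsimony):
I: 2; II: 2; III: 3; IV: 2; V: 2.
Total tree length = 11.

11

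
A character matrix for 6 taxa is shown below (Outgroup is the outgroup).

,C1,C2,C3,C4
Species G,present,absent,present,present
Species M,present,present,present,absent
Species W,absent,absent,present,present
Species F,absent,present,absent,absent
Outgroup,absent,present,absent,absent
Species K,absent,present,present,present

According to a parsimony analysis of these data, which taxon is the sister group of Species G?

Species W

Character polarity is set by the outgroup: the derived state is whichever differs from the outgroup's state, so for C2 the derived state is 'absent', and for the remaining characters it is 'present'.
C1 groups Species G and Species M, which is incompatible with the clades supported by the remaining characters; treating it as convergent (homoplasy) costs fewer steps than any alternative tree.
C2: derived state 'absent' in Species G and Species W only — synapomorphy for {Species G, Species W}.
Only Species G, Species K, Species M, and Species W show the derived state 'present' for C3, supporting them as a clade.
C4: derived state 'present' in Species G, Species K, and Species W only — synapomorphy for {Species G, Species K, Species W}.
Most parsimonious ingroup topology: ((((Species W,Species G),Species K),Species M),Species F).
Species G and Species W form a cherry on this tree, so they are sister taxa.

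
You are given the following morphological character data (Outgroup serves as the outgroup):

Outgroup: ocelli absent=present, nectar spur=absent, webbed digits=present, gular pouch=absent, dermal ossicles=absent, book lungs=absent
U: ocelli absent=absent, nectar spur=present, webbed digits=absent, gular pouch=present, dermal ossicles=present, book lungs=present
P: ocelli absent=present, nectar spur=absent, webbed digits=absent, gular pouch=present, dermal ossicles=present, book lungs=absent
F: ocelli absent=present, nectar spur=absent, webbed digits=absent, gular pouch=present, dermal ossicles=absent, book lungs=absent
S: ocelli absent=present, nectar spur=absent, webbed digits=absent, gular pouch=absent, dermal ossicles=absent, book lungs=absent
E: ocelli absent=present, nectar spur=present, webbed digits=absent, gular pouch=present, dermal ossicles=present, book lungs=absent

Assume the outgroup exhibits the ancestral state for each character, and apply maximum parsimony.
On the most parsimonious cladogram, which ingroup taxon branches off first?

S

Character polarity is set by the outgroup: the derived state is whichever differs from the outgroup's state, so for ocelli absent, webbed digits the derived state is 'absent', and for the remaining characters it is 'present'.
ocelli absent (derived state 'absent') is unique to U (autapomorphy; uninformative for grouping).
nectar spur (derived state 'present') is shared by E and U — a synapomorphy uniting that clade.
webbed digits (derived state 'absent') is shared by all ingroup taxa — unites the whole ingroup.
gular pouch (derived state 'present') is shared by E, F, P, and U — a synapomorphy uniting that clade.
dermal ossicles: derived state 'present' in E, P, and U only — synapomorphy for {E, P, U}.
book lungs (derived state 'present') is unique to U (autapomorphy; uninformative for grouping).
Most parsimonious ingroup topology: ((((U,E),P),F),S).
S is sister to the clade containing all other ingroup taxa, so it is the earliest-diverging (most basal) ingroup lineage.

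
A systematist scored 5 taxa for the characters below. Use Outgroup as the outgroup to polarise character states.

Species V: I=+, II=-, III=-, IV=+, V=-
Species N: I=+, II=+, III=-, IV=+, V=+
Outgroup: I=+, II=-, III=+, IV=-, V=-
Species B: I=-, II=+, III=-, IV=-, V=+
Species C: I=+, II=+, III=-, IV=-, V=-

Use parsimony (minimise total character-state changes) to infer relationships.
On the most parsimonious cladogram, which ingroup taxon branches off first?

Character polarity is set by the outgroup: the derived state is whichever differs from the outgroup's state, so for I, III the derived state is '-', and for the remaining characters it is '+'.
I: derived state '-' in Species B only — an autapomorphy, so it tells us nothing about relationships among taxa.
Only Species B, Species C, and Species N show the derived state '+' for II, supporting them as a clade.
All ingroup taxa share the derived state '-' for III; it defines the ingroup but does not resolve relationships within it.
IV groups Species N and Species V, which is incompatible with the clades supported by the remaining characters; treating it as convergent (homoplasy) costs fewer steps than any alternative tree.
Only Species B and Species N show the derived state '+' for V, supporting them as a clade.
Most parsimonious ingroup topology: (((Species B,Species N),Species C),Species V).
Species V is sister to the clade containing all other ingroup taxa, so it is the earliest-diverging (most basal) ingroup lineage.

Species V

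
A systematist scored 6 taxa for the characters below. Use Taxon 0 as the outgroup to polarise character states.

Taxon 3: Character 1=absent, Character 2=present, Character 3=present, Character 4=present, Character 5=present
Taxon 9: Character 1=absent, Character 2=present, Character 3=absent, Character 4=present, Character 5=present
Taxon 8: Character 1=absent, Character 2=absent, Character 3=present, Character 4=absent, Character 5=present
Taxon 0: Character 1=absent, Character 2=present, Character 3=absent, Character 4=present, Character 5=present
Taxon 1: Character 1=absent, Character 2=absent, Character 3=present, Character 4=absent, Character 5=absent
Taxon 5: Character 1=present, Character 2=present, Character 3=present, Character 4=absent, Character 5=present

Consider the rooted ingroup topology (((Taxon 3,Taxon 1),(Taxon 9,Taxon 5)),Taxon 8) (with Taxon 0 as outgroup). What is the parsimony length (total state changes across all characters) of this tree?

9

Map each character onto (((Taxon 3,Taxon 1),(Taxon 9,Taxon 5)),Taxon 8) (rooted by Taxon 0) and count the minimum state changes it requires (Fitch parsimony):
Character 1: 1; Character 2: 2; Character 3: 2; Character 4: 3; Character 5: 1.
Total tree length = 9.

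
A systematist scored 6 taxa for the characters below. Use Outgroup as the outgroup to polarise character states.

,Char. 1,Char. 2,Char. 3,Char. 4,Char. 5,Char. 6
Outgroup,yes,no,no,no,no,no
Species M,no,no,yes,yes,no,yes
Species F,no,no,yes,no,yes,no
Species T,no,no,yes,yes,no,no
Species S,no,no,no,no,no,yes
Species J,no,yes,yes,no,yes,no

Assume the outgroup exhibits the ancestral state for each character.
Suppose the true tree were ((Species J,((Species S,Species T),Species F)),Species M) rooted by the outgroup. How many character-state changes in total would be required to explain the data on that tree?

Map each character onto ((Species J,((Species S,Species T),Species F)),Species M) (rooted by Outgroup) and count the minimum state changes it requires (Fitch parsimony):
Char. 1: 1; Char. 2: 1; Char. 3: 2; Char. 4: 2; Char. 5: 2; Char. 6: 2.
Total tree length = 10.

10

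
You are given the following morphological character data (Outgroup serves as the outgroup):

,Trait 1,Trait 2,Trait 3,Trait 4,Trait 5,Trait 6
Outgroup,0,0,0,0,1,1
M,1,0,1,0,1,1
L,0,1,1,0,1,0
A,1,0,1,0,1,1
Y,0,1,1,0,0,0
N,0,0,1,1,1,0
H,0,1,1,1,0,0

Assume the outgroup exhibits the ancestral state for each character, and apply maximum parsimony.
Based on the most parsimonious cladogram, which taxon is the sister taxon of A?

Character polarity is set by the outgroup: the derived state is whichever differs from the outgroup's state, so for Trait 5, Trait 6 the derived state is '0', and for the remaining characters it is '1'.
Trait 1: derived state '1' in A and M only — synapomorphy for {A, M}.
Trait 2: derived state '1' in H, L, and Y only — synapomorphy for {H, L, Y}.
All ingroup taxa share the derived state '1' for Trait 3; it defines the ingroup but does not resolve relationships within it.
Trait 4 groups H and N, which is incompatible with the clades supported by the remaining characters; treating it as convergent (homoplasy) costs fewer steps than any alternative tree.
Trait 5 (derived state '0') is shared by H and Y — a synapomorphy uniting that clade.
Trait 6: derived state '0' in H, L, N, and Y only — synapomorphy for {H, L, N, Y}.
Most parsimonious ingroup topology: ((M,A),((L,(Y,H)),N)).
A and M form a cherry on this tree, so they are sister taxa.

M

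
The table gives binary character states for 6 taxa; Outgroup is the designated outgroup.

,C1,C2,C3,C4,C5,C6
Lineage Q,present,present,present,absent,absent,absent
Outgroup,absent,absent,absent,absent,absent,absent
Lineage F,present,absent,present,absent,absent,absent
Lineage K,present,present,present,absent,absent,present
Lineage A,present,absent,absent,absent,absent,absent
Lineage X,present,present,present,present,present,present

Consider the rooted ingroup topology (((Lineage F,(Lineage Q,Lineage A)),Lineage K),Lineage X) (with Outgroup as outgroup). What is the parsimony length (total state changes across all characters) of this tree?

10

Map each character onto (((Lineage F,(Lineage Q,Lineage A)),Lineage K),Lineage X) (rooted by Outgroup) and count the minimum state changes it requires (Fitch parsimony):
C1: 1; C2: 3; C3: 2; C4: 1; C5: 1; C6: 2.
Total tree length = 10.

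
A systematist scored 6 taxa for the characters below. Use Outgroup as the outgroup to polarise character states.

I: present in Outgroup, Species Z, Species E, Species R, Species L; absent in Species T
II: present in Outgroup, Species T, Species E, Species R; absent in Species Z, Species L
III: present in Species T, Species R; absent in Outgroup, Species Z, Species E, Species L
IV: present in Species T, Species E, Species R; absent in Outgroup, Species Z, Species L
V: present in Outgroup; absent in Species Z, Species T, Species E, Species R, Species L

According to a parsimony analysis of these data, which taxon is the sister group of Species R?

Character polarity is set by the outgroup: the derived state is whichever differs from the outgroup's state, so for I, II, V the derived state is 'absent', and for the remaining characters it is 'present'.
I (derived state 'absent') is unique to Species T (autapomorphy; uninformative for grouping).
II: derived state 'absent' in Species L and Species Z only — synapomorphy for {Species L, Species Z}.
III (derived state 'present') is shared by Species R and Species T — a synapomorphy uniting that clade.
IV: derived state 'present' in Species E, Species R, and Species T only — synapomorphy for {Species E, Species R, Species T}.
All ingroup taxa share the derived state 'absent' for V; it defines the ingroup but does not resolve relationships within it.
Most parsimonious ingroup topology: ((Species Z,Species L),((Species T,Species R),Species E)).
Species R and Species T form a cherry on this tree, so they are sister taxa.

Species T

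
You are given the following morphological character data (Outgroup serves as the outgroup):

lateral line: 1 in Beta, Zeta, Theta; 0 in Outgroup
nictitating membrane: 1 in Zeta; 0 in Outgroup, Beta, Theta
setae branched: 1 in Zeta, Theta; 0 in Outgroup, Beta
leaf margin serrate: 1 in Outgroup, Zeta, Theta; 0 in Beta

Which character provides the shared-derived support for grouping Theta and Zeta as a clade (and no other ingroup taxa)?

setae branched

Character polarity is set by the outgroup: the derived state is whichever differs from the outgroup's state, so for leaf margin serrate the derived state is '0', and for the remaining characters it is '1'.
lateral line (derived state '1') is shared by all ingroup taxa — unites the whole ingroup.
nictitating membrane: derived state '1' in Zeta only — an autapomorphy, so it tells us nothing about relationships among taxa.
setae branched (derived state '1') is shared by Theta and Zeta — a synapomorphy uniting that clade.
leaf margin serrate (derived state '0') is unique to Beta (autapomorphy; uninformative for grouping).
Most parsimonious ingroup topology: ((Zeta,Theta),Beta).
The clade {Theta, Zeta} is supported by setae branched: its derived state '1' occurs in exactly those taxa and in no other taxon (including the outgroup).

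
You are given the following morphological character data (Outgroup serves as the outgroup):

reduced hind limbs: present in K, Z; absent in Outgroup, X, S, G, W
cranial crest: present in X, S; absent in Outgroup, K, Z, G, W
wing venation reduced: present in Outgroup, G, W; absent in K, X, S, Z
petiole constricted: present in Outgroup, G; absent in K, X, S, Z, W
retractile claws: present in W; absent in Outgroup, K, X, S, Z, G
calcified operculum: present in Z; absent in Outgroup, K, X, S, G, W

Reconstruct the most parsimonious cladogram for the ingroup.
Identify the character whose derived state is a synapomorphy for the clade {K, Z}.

reduced hind limbs

Character polarity is set by the outgroup: the derived state is whichever differs from the outgroup's state, so for wing venation reduced, petiole constricted the derived state is 'absent', and for the remaining characters it is 'present'.
Only K and Z show the derived state 'present' for reduced hind limbs, supporting them as a clade.
cranial crest: derived state 'present' in S and X only — synapomorphy for {S, X}.
wing venation reduced (derived state 'absent') is shared by K, S, X, and Z — a synapomorphy uniting that clade.
petiole constricted: derived state 'absent' in K, S, W, X, and Z only — synapomorphy for {K, S, W, X, Z}.
retractile claws: derived state 'present' in W only — an autapomorphy, so it tells us nothing about relationships among taxa.
calcified operculum: derived state 'present' in Z only — an autapomorphy, so it tells us nothing about relationships among taxa.
Most parsimonious ingroup topology: ((((K,Z),(X,S)),W),G).
The clade {K, Z} is supported by reduced hind limbs: its derived state 'present' occurs in exactly those taxa and in no other taxon (including the outgroup).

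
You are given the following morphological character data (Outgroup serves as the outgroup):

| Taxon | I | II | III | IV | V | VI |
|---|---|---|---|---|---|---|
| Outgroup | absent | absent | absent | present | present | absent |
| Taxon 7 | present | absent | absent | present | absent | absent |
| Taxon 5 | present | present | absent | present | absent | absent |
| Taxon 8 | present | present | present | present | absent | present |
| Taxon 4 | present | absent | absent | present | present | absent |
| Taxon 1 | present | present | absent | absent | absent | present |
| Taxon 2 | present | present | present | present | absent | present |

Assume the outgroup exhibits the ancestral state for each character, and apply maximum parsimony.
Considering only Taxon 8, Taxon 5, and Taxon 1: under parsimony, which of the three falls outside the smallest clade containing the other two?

Character polarity is set by the outgroup: the derived state is whichever differs from the outgroup's state, so for IV, V the derived state is 'absent', and for the remaining characters it is 'present'.
All ingroup taxa share the derived state 'present' for I; it defines the ingroup but does not resolve relationships within it.
II: derived state 'present' in Taxon 1, Taxon 2, Taxon 5, and Taxon 8 only — synapomorphy for {Taxon 1, Taxon 2, Taxon 5, Taxon 8}.
Only Taxon 2 and Taxon 8 show the derived state 'present' for III, supporting them as a clade.
IV (derived state 'absent') is unique to Taxon 1 (autapomorphy; uninformative for grouping).
V: derived state 'absent' in Taxon 1, Taxon 2, Taxon 5, Taxon 7, and Taxon 8 only — synapomorphy for {Taxon 1, Taxon 2, Taxon 5, Taxon 7, Taxon 8}.
Only Taxon 1, Taxon 2, and Taxon 8 show the derived state 'present' for VI, supporting them as a clade.
Most parsimonious ingroup topology: ((Taxon 7,(Taxon 5,((Taxon 8,Taxon 2),Taxon 1))),Taxon 4).
Taxon 1 and Taxon 8 share a more recent common ancestor with each other than either does with Taxon 5, so Taxon 5 is the least closely related of the three.

Taxon 5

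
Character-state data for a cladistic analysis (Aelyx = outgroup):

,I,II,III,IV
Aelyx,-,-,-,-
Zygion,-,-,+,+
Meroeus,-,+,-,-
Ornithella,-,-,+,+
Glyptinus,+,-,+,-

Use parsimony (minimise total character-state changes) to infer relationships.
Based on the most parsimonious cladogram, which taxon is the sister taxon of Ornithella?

Zygion

The outgroup has state '-' for every character, so '+' is the derived state throughout.
I: derived state '+' in Glyptinus only — an autapomorphy, so it tells us nothing about relationships among taxa.
II: derived state '+' in Meroeus only — an autapomorphy, so it tells us nothing about relationships among taxa.
Only Glyptinus, Ornithella, and Zygion show the derived state '+' for III, supporting them as a clade.
IV: derived state '+' in Ornithella and Zygion only — synapomorphy for {Ornithella, Zygion}.
Most parsimonious ingroup topology: (((Zygion,Ornithella),Glyptinus),Meroeus).
Ornithella and Zygion form a cherry on this tree, so they are sister taxa.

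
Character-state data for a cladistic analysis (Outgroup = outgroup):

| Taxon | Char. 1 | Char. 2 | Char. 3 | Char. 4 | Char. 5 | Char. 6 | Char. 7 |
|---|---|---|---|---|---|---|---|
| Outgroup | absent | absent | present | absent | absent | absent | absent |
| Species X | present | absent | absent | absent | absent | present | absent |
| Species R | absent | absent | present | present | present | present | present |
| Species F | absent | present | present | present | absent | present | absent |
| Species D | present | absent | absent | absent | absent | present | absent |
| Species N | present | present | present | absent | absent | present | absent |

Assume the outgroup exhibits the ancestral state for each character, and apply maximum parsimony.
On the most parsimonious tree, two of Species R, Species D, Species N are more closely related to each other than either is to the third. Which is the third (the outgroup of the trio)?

Character polarity is set by the outgroup: the derived state is whichever differs from the outgroup's state, so for Char. 3 the derived state is 'absent', and for the remaining characters it is 'present'.
Only Species D, Species N, and Species X show the derived state 'present' for Char. 1, supporting them as a clade.
Char. 2 groups Species F and Species N, which is incompatible with the clades supported by the remaining characters; treating it as convergent (homoplasy) costs fewer steps than any alternative tree.
Char. 3 (derived state 'absent') is shared by Species D and Species X — a synapomorphy uniting that clade.
Char. 4: derived state 'present' in Species F and Species R only — synapomorphy for {Species F, Species R}.
Char. 5 (derived state 'present') is unique to Species R (autapomorphy; uninformative for grouping).
All ingroup taxa share the derived state 'present' for Char. 6; it defines the ingroup but does not resolve relationships within it.
Char. 7 (derived state 'present') is unique to Species R (autapomorphy; uninformative for grouping).
Most parsimonious ingroup topology: (((Species D,Species X),Species N),(Species F,Species R)).
Species N and Species D share a more recent common ancestor with each other than either does with Species R, so Species R is the least closely related of the three.

Species R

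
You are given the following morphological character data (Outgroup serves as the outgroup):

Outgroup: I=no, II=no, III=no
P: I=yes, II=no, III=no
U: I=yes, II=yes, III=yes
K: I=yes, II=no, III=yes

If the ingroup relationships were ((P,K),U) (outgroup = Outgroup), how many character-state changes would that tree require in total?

4

Map each character onto ((P,K),U) (rooted by Outgroup) and count the minimum state changes it requires (Fitch parsimony):
I: 1; II: 1; III: 2.
Total tree length = 4.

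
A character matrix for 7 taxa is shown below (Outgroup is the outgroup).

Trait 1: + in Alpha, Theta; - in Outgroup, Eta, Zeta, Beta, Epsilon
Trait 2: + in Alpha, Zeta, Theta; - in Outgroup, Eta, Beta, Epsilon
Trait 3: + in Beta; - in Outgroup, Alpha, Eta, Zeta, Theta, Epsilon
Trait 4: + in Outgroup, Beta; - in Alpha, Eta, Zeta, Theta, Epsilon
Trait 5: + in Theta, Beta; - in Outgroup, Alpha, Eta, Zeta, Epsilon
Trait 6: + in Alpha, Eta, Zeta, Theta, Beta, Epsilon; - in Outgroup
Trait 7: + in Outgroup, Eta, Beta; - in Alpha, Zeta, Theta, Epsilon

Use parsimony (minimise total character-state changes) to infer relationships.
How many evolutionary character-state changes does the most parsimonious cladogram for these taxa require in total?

8

Character polarity is set by the outgroup: the derived state is whichever differs from the outgroup's state, so for Trait 4, Trait 7 the derived state is '-', and for the remaining characters it is '+'.
Trait 1: derived state '+' in Alpha and Theta only — synapomorphy for {Alpha, Theta}.
Trait 2: derived state '+' in Alpha, Theta, and Zeta only — synapomorphy for {Alpha, Theta, Zeta}.
Trait 3: derived state '+' in Beta only — an autapomorphy, so it tells us nothing about relationships among taxa.
Trait 4 (derived state '-') is shared by Alpha, Epsilon, Eta, Theta, and Zeta — a synapomorphy uniting that clade.
Trait 5 (state '+') occurs in Beta and Theta but conflicts with the nesting implied by the other characters — most parsimoniously interpreted as homoplasy.
Trait 6 (derived state '+') is shared by all ingroup taxa — unites the whole ingroup.
Only Alpha, Epsilon, Theta, and Zeta show the derived state '-' for Trait 7, supporting them as a clade.
Most parsimonious ingroup topology: (((((Alpha,Theta),Zeta),Epsilon),Eta),Beta).
Changes per character on this tree: Trait 1: 1; Trait 2: 1; Trait 3: 1; Trait 4: 1; Trait 5: 2; Trait 6: 1; Trait 7: 1.
Total = 8.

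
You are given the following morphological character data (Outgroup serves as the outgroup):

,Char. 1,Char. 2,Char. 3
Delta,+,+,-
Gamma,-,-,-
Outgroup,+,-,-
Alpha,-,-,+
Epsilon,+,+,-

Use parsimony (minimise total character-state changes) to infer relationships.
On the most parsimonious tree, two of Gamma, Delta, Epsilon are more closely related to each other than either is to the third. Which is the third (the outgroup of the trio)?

Gamma

Character polarity is set by the outgroup: the derived state is whichever differs from the outgroup's state, so for Char. 1 the derived state is '-', and for the remaining characters it is '+'.
Char. 1: derived state '-' in Alpha and Gamma only — synapomorphy for {Alpha, Gamma}.
Char. 2: derived state '+' in Delta and Epsilon only — synapomorphy for {Delta, Epsilon}.
Char. 3: derived state '+' in Alpha only — an autapomorphy, so it tells us nothing about relationships among taxa.
Most parsimonious ingroup topology: ((Delta,Epsilon),(Gamma,Alpha)).
Epsilon and Delta share a more recent common ancestor with each other than either does with Gamma, so Gamma is the least closely related of the three.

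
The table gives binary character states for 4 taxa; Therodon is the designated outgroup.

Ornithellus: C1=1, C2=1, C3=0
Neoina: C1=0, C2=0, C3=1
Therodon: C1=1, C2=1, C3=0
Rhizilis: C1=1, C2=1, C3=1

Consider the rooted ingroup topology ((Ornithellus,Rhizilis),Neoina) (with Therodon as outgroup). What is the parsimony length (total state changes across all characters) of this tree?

4

Map each character onto ((Ornithellus,Rhizilis),Neoina) (rooted by Therodon) and count the minimum state changes it requires (Fitch parsimony):
C1: 1; C2: 1; C3: 2.
Total tree length = 4.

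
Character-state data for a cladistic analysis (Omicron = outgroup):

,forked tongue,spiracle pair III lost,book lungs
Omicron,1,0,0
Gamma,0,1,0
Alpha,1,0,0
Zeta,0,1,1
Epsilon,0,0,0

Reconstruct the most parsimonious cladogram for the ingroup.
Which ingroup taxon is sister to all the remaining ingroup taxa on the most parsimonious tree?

Character polarity is set by the outgroup: the derived state is whichever differs from the outgroup's state, so for forked tongue the derived state is '0', and for the remaining characters it is '1'.
forked tongue: derived state '0' in Epsilon, Gamma, and Zeta only — synapomorphy for {Epsilon, Gamma, Zeta}.
Only Gamma and Zeta show the derived state '1' for spiracle pair III lost, supporting them as a clade.
book lungs: derived state '1' in Zeta only — an autapomorphy, so it tells us nothing about relationships among taxa.
Most parsimonious ingroup topology: (((Gamma,Zeta),Epsilon),Alpha).
Alpha is sister to the clade containing all other ingroup taxa, so it is the earliest-diverging (most basal) ingroup lineage.

Alpha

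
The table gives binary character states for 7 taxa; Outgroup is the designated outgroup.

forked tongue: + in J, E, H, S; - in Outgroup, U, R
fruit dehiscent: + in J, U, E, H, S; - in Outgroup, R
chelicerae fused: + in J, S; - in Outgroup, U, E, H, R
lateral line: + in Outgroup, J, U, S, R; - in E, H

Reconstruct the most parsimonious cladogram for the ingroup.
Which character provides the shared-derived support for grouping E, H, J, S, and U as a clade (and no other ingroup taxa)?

fruit dehiscent

Character polarity is set by the outgroup: the derived state is whichever differs from the outgroup's state, so for lateral line the derived state is '-', and for the remaining characters it is '+'.
forked tongue: derived state '+' in E, H, J, and S only — synapomorphy for {E, H, J, S}.
fruit dehiscent (derived state '+') is shared by E, H, J, S, and U — a synapomorphy uniting that clade.
Only J and S show the derived state '+' for chelicerae fused, supporting them as a clade.
lateral line: derived state '-' in E and H only — synapomorphy for {E, H}.
Most parsimonious ingroup topology: ((((J,S),(E,H)),U),R).
The clade {E, H, J, S, U} is supported by fruit dehiscent: its derived state '+' occurs in exactly those taxa and in no other taxon (including the outgroup).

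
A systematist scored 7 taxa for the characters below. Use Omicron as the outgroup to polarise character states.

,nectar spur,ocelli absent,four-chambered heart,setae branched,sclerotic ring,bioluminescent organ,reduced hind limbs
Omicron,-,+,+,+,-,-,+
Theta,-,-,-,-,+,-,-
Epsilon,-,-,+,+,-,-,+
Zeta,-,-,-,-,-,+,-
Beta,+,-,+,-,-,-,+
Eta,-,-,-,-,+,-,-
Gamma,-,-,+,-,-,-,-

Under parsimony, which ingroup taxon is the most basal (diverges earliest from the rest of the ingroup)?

Epsilon

Character polarity is set by the outgroup: the derived state is whichever differs from the outgroup's state, so for ocelli absent, four-chambered heart, setae branched, reduced hind limbs the derived state is '-', and for the remaining characters it is '+'.
nectar spur (derived state '+') is unique to Beta (autapomorphy; uninformative for grouping).
ocelli absent (derived state '-') is shared by all ingroup taxa — unites the whole ingroup.
four-chambered heart (derived state '-') is shared by Eta, Theta, and Zeta — a synapomorphy uniting that clade.
Only Beta, Eta, Gamma, Theta, and Zeta show the derived state '-' for setae branched, supporting them as a clade.
sclerotic ring: derived state '+' in Eta and Theta only — synapomorphy for {Eta, Theta}.
bioluminescent organ: derived state '+' in Zeta only — an autapomorphy, so it tells us nothing about relationships among taxa.
reduced hind limbs: derived state '-' in Eta, Gamma, Theta, and Zeta only — synapomorphy for {Eta, Gamma, Theta, Zeta}.
Most parsimonious ingroup topology: (((((Theta,Eta),Zeta),Gamma),Beta),Epsilon).
Epsilon is sister to the clade containing all other ingroup taxa, so it is the earliest-diverging (most basal) ingroup lineage.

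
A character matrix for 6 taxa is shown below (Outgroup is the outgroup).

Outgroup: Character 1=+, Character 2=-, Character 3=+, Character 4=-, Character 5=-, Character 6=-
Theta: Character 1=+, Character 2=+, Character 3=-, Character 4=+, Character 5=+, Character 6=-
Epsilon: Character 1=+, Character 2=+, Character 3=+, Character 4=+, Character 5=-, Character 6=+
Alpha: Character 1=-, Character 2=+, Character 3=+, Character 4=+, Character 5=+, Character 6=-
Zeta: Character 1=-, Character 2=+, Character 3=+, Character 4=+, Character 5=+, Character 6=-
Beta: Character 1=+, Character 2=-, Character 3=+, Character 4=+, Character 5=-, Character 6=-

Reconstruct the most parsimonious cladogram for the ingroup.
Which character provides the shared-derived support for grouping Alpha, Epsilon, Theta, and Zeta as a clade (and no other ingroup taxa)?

Character 2

Character polarity is set by the outgroup: the derived state is whichever differs from the outgroup's state, so for Character 1, Character 3 the derived state is '-', and for the remaining characters it is '+'.
Character 1: derived state '-' in Alpha and Zeta only — synapomorphy for {Alpha, Zeta}.
Only Alpha, Epsilon, Theta, and Zeta show the derived state '+' for Character 2, supporting them as a clade.
Character 3: derived state '-' in Theta only — an autapomorphy, so it tells us nothing about relationships among taxa.
Character 4 (derived state '+') is shared by all ingroup taxa — unites the whole ingroup.
Character 5: derived state '+' in Alpha, Theta, and Zeta only — synapomorphy for {Alpha, Theta, Zeta}.
Character 6: derived state '+' in Epsilon only — an autapomorphy, so it tells us nothing about relationships among taxa.
Most parsimonious ingroup topology: (((Theta,(Alpha,Zeta)),Epsilon),Beta).
The clade {Alpha, Epsilon, Theta, Zeta} is supported by Character 2: its derived state '+' occurs in exactly those taxa and in no other taxon (including the outgroup).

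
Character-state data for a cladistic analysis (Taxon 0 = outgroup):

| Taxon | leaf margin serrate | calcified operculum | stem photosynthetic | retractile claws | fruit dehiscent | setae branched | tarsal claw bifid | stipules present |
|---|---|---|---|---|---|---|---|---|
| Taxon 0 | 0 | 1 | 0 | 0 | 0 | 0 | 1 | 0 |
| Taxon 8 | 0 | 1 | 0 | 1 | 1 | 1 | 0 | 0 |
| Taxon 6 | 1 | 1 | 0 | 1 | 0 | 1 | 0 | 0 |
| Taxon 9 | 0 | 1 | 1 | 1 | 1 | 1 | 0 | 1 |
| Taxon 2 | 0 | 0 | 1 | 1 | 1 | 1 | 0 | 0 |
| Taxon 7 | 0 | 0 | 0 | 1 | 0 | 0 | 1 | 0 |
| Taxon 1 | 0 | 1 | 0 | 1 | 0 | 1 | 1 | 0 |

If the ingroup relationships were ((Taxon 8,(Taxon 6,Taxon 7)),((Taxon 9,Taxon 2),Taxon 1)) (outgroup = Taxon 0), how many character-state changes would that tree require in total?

Map each character onto ((Taxon 8,(Taxon 6,Taxon 7)),((Taxon 9,Taxon 2),Taxon 1)) (rooted by Taxon 0) and count the minimum state changes it requires (Fitch parsimony):
leaf margin serrate: 1; calcified operculum: 2; stem photosynthetic: 1; retractile claws: 1; fruit dehiscent: 2; setae branched: 2; tarsal claw bifid: 3; stipules present: 1.
Total tree length = 13.

13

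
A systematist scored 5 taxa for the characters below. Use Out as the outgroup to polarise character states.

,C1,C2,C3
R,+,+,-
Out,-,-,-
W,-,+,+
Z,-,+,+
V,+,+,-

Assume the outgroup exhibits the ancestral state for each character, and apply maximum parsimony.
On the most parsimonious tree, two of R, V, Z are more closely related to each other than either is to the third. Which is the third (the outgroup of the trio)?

The outgroup has state '-' for every character, so '+' is the derived state throughout.
C1 (derived state '+') is shared by R and V — a synapomorphy uniting that clade.
C2 (derived state '+') is shared by all ingroup taxa — unites the whole ingroup.
Only W and Z show the derived state '+' for C3, supporting them as a clade.
Most parsimonious ingroup topology: ((Z,W),(R,V)).
V and R share a more recent common ancestor with each other than either does with Z, so Z is the least closely related of the three.

Z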